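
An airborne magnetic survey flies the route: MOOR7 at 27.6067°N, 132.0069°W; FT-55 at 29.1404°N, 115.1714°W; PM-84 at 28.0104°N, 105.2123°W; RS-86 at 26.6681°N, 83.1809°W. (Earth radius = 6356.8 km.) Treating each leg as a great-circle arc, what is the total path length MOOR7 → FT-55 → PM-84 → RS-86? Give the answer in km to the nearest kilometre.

MOOR7→FT-55: c = 0.259693 rad, d = 1650.82 km
FT-55→PM-84: c = 0.153866 rad, d = 978.10 km
PM-84→RS-86: c = 0.341911 rad, d = 2173.46 km
Total = 1650.82 + 978.10 + 2173.46 = 4802.38 km

4802 km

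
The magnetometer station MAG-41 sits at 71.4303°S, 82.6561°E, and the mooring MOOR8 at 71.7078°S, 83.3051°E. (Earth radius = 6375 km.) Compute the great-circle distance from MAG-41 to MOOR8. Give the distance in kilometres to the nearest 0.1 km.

Δφ = -0.2775°,  Δλ = 0.6490°
a = sin²(Δφ/2) + cos φ₁ cos φ₂ sin²(Δλ/2) = 0.000009
c = 2·arcsin(√a) = 0.006023 rad = 0.3451°
d = R·c = 6375 × 0.006023 = 38.4 km

38.4 km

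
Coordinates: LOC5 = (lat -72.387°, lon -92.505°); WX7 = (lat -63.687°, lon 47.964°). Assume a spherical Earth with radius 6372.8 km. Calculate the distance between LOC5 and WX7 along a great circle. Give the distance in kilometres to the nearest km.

4597 km

Δφ = 8.7000°,  Δλ = 140.4690°
a = sin²(Δφ/2) + cos φ₁ cos φ₂ sin²(Δλ/2) = 0.124543
c = 2·arcsin(√a) = 0.721351 rad = 41.3304°
d = R·c = 6372.8 × 0.721351 = 4597.0 km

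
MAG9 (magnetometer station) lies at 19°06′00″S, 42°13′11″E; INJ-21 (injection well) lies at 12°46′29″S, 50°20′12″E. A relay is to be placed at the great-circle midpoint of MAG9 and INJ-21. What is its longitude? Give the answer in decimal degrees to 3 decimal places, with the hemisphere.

46.342°E

MAG9: φ = -19.10000°, λ = +42.21972°
INJ-21: φ = -12.77472°, λ = +50.33667°
Bx = cos φ₂ cos Δλ = 0.965477,  By = cos φ₂ sin Δλ = 0.137699
φₘ = atan2(sin φ₁ + sin φ₂, √((cos φ₁ + Bx)² + By²)) = -15.97538°
λₘ = λ₁ + atan2(By, cos φ₁ + Bx) = 46.34234°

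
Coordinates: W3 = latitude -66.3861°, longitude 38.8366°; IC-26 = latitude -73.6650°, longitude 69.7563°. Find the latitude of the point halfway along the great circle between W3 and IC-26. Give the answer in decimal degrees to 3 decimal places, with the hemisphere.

Bx = cos φ₂ cos Δλ = 0.241284,  By = cos φ₂ sin Δλ = 0.144518
φₘ = atan2(sin φ₁ + sin φ₂, √((cos φ₁ + Bx)² + By²)) = -70.67299°
λₘ = λ₁ + atan2(By, cos φ₁ + Bx) = 51.52553°

70.673°S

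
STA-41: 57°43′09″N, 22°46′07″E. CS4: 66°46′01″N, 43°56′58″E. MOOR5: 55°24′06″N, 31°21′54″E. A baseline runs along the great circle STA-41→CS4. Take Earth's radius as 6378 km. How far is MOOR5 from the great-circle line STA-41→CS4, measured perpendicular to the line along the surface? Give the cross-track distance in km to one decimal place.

563.8 km

STA-41: φ = +57.71917°, λ = +22.76861°
CS4: φ = +66.76694°, λ = +43.94944°
MOOR5: φ = +55.40167°, λ = +31.36500°
δ₁₃ = central angle STA-41→MOOR5 = 0.091953 rad  (haversine)
θ₁₃ = bearing STA-41→MOOR5 = 112.435°,  θ₁₂ = bearing STA-41→CS4 = 38.406°
dₓₜ = R·arcsin(sin δ₁₃ · sin(θ₁₃ − θ₁₂)) = 6378·arcsin(0.09182·sin(74.030°)) = 563.783 km
|dₓₜ| = 563.783 km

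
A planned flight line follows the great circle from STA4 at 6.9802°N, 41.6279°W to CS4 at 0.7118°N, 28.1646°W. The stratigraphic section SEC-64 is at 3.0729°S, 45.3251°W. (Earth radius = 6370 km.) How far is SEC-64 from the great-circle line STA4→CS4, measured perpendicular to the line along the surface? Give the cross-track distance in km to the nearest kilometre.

1187 km

δ₁₃ = central angle STA4→SEC-64 = 0.186908 rad  (haversine)
θ₁₃ = bearing STA4→SEC-64 = 200.275°,  θ₁₂ = bearing STA4→CS4 = 114.449°
dₓₜ = R·arcsin(sin δ₁₃ · sin(θ₁₃ − θ₁₂)) = 6370·arcsin(0.18582·sin(85.825°)) = 1187.405 km
|dₓₜ| = 1187.405 km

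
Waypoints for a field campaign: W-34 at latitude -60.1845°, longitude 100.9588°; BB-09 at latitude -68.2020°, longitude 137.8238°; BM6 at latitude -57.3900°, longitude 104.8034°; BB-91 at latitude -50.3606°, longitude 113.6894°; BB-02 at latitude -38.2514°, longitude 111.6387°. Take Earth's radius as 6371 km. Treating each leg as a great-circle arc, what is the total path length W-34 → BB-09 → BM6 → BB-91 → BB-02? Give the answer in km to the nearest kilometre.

6309 km

W-34→BB-09: c = 0.306787 rad, d = 1954.54 km
BB-09→BM6: c = 0.317804 rad, d = 2024.73 km
BM6→BB-91: c = 0.152746 rad, d = 973.14 km
BB-91→BB-02: c = 0.212870 rad, d = 1356.19 km
Total = 1954.54 + 2024.73 + 973.14 + 1356.19 = 6308.60 km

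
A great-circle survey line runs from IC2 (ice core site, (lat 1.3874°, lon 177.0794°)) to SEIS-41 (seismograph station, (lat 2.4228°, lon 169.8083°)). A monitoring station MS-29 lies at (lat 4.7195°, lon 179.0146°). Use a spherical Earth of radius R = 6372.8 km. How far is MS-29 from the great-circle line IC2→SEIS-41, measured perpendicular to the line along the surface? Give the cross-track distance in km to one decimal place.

397.6 km

δ₁₃ = central angle IC2→MS-29 = 0.067226 rad  (haversine)
θ₁₃ = bearing IC2→MS-29 = 30.066°,  θ₁₂ = bearing IC2→SEIS-41 = 278.219°
dₓₜ = R·arcsin(sin δ₁₃ · sin(θ₁₃ − θ₁₂)) = 6372.8·arcsin(0.06718·sin(-248.153°)) = 397.609 km
|dₓₜ| = 397.609 km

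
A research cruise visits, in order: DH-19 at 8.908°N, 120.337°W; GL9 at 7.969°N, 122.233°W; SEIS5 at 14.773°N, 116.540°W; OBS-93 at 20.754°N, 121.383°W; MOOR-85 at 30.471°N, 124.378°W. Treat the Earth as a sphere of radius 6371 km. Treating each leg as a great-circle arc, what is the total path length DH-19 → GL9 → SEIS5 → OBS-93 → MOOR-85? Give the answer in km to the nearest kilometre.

3172 km

DH-19→GL9: c = 0.036606 rad, d = 233.22 km
GL9→SEIS5: c = 0.153552 rad, d = 978.28 km
SEIS5→OBS-93: c = 0.131790 rad, d = 839.63 km
OBS-93→MOOR-85: c = 0.175996 rad, d = 1121.27 km
Total = 233.22 + 978.28 + 839.63 + 1121.27 = 3172.40 km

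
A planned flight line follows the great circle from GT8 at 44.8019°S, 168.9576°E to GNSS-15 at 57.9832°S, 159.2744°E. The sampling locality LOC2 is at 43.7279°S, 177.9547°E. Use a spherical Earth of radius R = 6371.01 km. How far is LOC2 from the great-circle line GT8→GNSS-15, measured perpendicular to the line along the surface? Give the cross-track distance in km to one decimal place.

645.3 km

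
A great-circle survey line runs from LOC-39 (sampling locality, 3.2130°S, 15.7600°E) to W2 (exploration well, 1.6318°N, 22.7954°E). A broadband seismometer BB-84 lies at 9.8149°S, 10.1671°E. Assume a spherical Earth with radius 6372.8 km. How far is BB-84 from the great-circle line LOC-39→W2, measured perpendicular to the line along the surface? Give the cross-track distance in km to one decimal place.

δ₁₃ = central angle LOC-39→BB-84 = 0.150572 rad  (haversine)
θ₁₃ = bearing LOC-39→BB-84 = 219.807°,  θ₁₂ = bearing LOC-39→W2 = 55.535°
dₓₜ = R·arcsin(sin δ₁₃ · sin(θ₁₃ − θ₁₂)) = 6372.8·arcsin(0.15000·sin(164.272°)) = 259.199 km
|dₓₜ| = 259.199 km

259.2 km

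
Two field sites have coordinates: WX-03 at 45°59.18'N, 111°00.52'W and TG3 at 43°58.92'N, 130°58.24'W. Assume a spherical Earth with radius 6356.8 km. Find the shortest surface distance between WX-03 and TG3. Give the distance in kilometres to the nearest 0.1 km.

1577.9 km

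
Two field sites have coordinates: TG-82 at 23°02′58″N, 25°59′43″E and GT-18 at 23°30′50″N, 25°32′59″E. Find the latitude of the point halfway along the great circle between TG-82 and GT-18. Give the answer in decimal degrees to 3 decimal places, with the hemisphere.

TG-82: φ = +23.04944°, λ = +25.99528°
GT-18: φ = +23.51389°, λ = +25.54972°
Bx = cos φ₂ cos Δλ = 0.916936,  By = cos φ₂ sin Δλ = -0.007131
φₘ = atan2(sin φ₁ + sin φ₂, √((cos φ₁ + Bx)² + By²)) = 23.28182°
λₘ = λ₁ + atan2(By, cos φ₁ + Bx) = 25.77289°

23.282°N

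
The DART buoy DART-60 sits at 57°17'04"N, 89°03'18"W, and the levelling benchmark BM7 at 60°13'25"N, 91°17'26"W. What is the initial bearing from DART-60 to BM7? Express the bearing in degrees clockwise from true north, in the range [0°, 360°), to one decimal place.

339.4°

DART-60: φ = +57.28444°, λ = -89.05500°
BM7: φ = +60.22361°, λ = -91.29056°
Δλ = -2.2356°
y = sin Δλ · cos φ₂ = -0.019372
x = cos φ₁ sin φ₂ − sin φ₁ cos φ₂ cos Δλ = 0.051594
θ = atan2(y, x) = -20.5797° → 339.4203° (mod 360°)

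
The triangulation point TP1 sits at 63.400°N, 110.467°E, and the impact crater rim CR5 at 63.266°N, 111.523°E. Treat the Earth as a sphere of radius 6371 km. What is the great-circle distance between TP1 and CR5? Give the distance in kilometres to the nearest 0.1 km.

54.8 km

Δφ = -0.1340°,  Δλ = 1.0560°
a = sin²(Δφ/2) + cos φ₁ cos φ₂ sin²(Δλ/2) = 0.000018
c = 2·arcsin(√a) = 0.008596 rad = 0.4925°
d = R·c = 6371 × 0.008596 = 54.8 km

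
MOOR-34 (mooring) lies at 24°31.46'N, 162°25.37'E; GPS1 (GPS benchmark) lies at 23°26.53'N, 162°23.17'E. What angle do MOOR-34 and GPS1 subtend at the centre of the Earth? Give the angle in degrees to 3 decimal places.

MOOR-34: φ = +24.52433°, λ = +162.42283°
GPS1: φ = +23.44217°, λ = +162.38617°
Δφ = -1.0822°,  Δλ = -0.0367°
a = sin²(Δφ/2) + cos φ₁ cos φ₂ sin²(Δλ/2) = 0.000089
c = 2·arcsin(√a) = 0.018896 rad = 1.0827°

1.083°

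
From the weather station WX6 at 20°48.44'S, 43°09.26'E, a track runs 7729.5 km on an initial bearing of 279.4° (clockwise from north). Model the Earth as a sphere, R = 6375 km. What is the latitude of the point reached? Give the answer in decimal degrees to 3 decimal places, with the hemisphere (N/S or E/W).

WX6: φ = -20.80733°, λ = +43.15433°
δ = d/R = 7729.5/6375 = 1.212471 rad
φ₂ = arcsin(sin φ₁ cos δ + cos φ₁ sin δ cos θ)
   = arcsin(-0.35523·0.35071 + 0.93478·0.93649·0.16333) = 1.05410°
λ₂ = λ₁ + atan2(sin θ sin δ cos φ₁, cos δ − sin φ₁ sin φ₂) = -24.37371°

1.054°N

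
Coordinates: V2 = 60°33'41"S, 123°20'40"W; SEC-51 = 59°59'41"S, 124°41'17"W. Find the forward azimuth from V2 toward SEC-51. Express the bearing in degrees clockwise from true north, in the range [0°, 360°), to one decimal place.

309.8°

V2: φ = -60.56139°, λ = -123.34444°
SEC-51: φ = -59.99472°, λ = -124.68806°
Δλ = -1.3436°
y = sin Δλ · cos φ₂ = -0.011726
x = cos φ₁ sin φ₂ − sin φ₁ cos φ₂ cos Δλ = 0.009770
θ = atan2(y, x) = -50.1984° → 309.8016° (mod 360°)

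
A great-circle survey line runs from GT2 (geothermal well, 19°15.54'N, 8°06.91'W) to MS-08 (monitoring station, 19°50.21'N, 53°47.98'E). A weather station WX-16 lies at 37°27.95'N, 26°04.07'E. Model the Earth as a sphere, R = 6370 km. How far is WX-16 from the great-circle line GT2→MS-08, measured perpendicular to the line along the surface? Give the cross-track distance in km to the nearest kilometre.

GT2: φ = +19.25900°, λ = -8.11517°
MS-08: φ = +19.83683°, λ = +53.79967°
WX-16: φ = +37.46583°, λ = +26.06783°
δ₁₃ = central angle GT2→WX-16 = 0.608526 rad  (haversine)
θ₁₃ = bearing GT2→WX-16 = 51.268°,  θ₁₂ = bearing GT2→MS-08 = 78.140°
dₓₜ = R·arcsin(sin δ₁₃ · sin(θ₁₃ − θ₁₂)) = 6370·arcsin(0.57166·sin(-26.872°)) = -1664.822 km
|dₓₜ| = 1664.822 km

1665 km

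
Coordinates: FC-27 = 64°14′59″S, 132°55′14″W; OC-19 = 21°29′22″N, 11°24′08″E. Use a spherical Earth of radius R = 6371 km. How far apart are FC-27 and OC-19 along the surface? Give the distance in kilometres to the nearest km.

FC-27: φ = -64.24972°, λ = -132.92056°
OC-19: φ = +21.48944°, λ = +11.40222°
Δφ = 85.7392°,  Δλ = 144.3228°
a = sin²(Δφ/2) + cos φ₁ cos φ₂ sin²(Δλ/2) = 0.829165
c = 2·arcsin(√a) = 2.289394 rad = 131.1726°
d = R·c = 6371 × 2.289394 = 14585.7 km

14586 km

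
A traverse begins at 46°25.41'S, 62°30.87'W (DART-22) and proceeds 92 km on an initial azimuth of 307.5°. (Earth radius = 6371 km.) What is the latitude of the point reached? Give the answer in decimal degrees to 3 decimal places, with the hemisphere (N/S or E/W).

DART-22: φ = -46.42350°, λ = -62.51450°
δ = d/R = 92/6371 = 0.014440 rad
φ₂ = arcsin(sin φ₁ cos δ + cos φ₁ sin δ cos θ)
   = arcsin(-0.72445·0.99990 + 0.68932·0.01444·0.60876) = -45.91592°
λ₂ = λ₁ + atan2(sin θ sin δ cos φ₁, cos δ − sin φ₁ sin φ₂) = -63.45800°

45.916°S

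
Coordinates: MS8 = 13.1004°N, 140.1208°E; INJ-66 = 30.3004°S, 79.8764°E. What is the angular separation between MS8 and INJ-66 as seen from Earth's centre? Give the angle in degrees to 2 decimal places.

72.36°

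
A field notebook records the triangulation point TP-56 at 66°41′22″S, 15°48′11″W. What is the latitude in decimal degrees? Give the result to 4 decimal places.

66.6894°S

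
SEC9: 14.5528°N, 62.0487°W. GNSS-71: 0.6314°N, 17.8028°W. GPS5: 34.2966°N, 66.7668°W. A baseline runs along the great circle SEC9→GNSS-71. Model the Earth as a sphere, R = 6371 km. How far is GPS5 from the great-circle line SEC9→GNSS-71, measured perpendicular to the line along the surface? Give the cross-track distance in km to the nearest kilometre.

2028 km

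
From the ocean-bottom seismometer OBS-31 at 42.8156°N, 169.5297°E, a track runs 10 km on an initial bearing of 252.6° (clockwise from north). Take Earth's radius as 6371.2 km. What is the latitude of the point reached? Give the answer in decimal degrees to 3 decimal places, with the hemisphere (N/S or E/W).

42.789°N

δ = d/R = 10/6371.2 = 0.001570 rad
φ₂ = arcsin(sin φ₁ cos δ + cos φ₁ sin δ cos θ)
   = arcsin(0.67964·1.00000 + 0.73354·0.00157·-0.29904) = 42.78865°
λ₂ = λ₁ + atan2(sin θ sin δ cos φ₁, cos δ − sin φ₁ sin φ₂) = 169.41277°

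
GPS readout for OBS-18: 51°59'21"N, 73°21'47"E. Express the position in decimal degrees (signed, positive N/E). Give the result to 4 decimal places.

lat: 51.9892° N → +51.9892°
lon: 73.3631° E → +73.3631°

+51.9892°, +73.3631°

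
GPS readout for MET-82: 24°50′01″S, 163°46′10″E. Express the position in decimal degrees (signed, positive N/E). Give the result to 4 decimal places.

lat: 24.8336° S → -24.8336°
lon: 163.7694° E → +163.7694°

-24.8336°, +163.7694°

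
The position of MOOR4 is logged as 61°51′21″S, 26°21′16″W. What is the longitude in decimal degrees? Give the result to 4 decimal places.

26.3544°W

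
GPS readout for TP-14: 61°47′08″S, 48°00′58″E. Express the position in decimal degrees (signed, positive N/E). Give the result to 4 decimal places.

lat: 61.7856° S → -61.7856°
lon: 48.0161° E → +48.0161°

-61.7856°, +48.0161°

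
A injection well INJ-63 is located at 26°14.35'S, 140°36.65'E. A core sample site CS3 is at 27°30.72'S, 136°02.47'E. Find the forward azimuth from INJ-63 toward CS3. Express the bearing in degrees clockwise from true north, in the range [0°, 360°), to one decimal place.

251.6°

INJ-63: φ = -26.23917°, λ = +140.61083°
CS3: φ = -27.51200°, λ = +136.04117°
Δλ = -4.5697°
y = sin Δλ · cos φ₂ = -0.070662
x = cos φ₁ sin φ₂ − sin φ₁ cos φ₂ cos Δλ = -0.023460
θ = atan2(y, x) = -108.3663° → 251.6337° (mod 360°)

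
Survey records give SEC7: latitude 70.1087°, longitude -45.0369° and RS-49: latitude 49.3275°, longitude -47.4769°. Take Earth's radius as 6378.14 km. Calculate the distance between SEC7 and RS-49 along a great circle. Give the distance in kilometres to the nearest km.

Δφ = -20.7812°,  Δλ = -2.4400°
a = sin²(Δφ/2) + cos φ₁ cos φ₂ sin²(Δλ/2) = 0.032629
c = 2·arcsin(√a) = 0.363267 rad = 20.8136°
d = R·c = 6378.14 × 0.363267 = 2317.0 km

2317 km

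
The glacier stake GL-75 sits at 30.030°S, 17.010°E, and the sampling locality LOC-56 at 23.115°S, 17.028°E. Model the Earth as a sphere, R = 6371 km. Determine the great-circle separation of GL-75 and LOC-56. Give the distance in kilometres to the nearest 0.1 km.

768.9 km

Δφ = 6.9150°,  Δλ = 0.0180°
a = sin²(Δφ/2) + cos φ₁ cos φ₂ sin²(Δλ/2) = 0.003637
c = 2·arcsin(√a) = 0.120690 rad = 6.9150°
d = R·c = 6371 × 0.120690 = 768.9 km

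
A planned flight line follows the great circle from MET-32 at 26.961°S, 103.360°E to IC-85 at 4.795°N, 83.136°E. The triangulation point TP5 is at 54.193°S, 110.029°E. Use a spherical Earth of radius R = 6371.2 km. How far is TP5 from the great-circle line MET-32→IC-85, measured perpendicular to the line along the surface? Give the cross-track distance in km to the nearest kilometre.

1317 km

δ₁₃ = central angle MET-32→TP5 = 0.482942 rad  (haversine)
θ₁₃ = bearing MET-32→TP5 = 171.587°,  θ₁₂ = bearing MET-32→IC-85 = 325.351°
dₓₜ = R·arcsin(sin δ₁₃ · sin(θ₁₃ − θ₁₂)) = 6371.2·arcsin(0.46439·sin(-153.765°)) = -1317.291 km
|dₓₜ| = 1317.291 km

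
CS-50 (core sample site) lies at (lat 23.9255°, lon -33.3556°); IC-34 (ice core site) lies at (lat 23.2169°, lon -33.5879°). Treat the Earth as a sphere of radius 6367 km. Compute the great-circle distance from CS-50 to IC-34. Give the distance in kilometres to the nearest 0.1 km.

Δφ = -0.7086°,  Δλ = -0.2323°
a = sin²(Δφ/2) + cos φ₁ cos φ₂ sin²(Δλ/2) = 0.000042
c = 2·arcsin(√a) = 0.012914 rad = 0.7399°
d = R·c = 6367 × 0.012914 = 82.2 km

82.2 km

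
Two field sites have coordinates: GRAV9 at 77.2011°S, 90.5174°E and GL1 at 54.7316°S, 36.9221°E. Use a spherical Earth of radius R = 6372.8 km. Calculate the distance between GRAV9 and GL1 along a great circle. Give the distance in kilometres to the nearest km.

Δφ = 22.4695°,  Δλ = -53.5953°
a = sin²(Δφ/2) + cos φ₁ cos φ₂ sin²(Δλ/2) = 0.063958
c = 2·arcsin(√a) = 0.511350 rad = 29.2982°
d = R·c = 6372.8 × 0.511350 = 3258.7 km

3259 km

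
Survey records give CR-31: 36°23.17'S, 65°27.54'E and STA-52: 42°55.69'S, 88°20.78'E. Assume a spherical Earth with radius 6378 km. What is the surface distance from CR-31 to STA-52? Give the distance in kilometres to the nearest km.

2084 km

CR-31: φ = -36.38617°, λ = +65.45900°
STA-52: φ = -42.92817°, λ = +88.34633°
Δφ = -6.5420°,  Δλ = 22.8873°
a = sin²(Δφ/2) + cos φ₁ cos φ₂ sin²(Δλ/2) = 0.026459
c = 2·arcsin(√a) = 0.326777 rad = 18.7230°
d = R·c = 6378 × 0.326777 = 2084.2 km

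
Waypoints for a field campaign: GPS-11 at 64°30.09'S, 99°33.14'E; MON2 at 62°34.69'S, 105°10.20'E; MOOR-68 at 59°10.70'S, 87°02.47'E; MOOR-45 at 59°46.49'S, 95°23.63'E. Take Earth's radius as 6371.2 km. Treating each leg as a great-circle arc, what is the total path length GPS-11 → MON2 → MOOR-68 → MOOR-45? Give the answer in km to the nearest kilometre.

GPS-11: φ = -64.50150°, λ = +99.55233°
MON2: φ = -62.57817°, λ = +105.17000°
MOOR-68: φ = -59.17833°, λ = +87.04117°
MOOR-45: φ = -59.77483°, λ = +95.39383°
GPS-11→MON2: c = 0.055062 rad, d = 350.81 km
MON2→MOOR-68: c = 0.164340 rad, d = 1047.04 km
MOOR-68→MOOR-45: c = 0.074718 rad, d = 476.04 km
Total = 350.81 + 1047.04 + 476.04 = 1873.90 km

1874 km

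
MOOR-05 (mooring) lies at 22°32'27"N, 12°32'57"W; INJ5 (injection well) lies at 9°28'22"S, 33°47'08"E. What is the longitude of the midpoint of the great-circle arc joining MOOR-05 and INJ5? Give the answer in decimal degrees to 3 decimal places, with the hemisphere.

11.424°E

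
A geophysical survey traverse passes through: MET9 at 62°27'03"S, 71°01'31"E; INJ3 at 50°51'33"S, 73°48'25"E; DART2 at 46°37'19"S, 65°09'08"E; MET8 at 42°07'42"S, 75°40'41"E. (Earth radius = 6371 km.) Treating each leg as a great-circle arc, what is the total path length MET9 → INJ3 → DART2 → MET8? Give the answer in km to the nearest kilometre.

3063 km

MET9: φ = -62.45083°, λ = +71.02528°
INJ3: φ = -50.85917°, λ = +73.80694°
DART2: φ = -46.62194°, λ = +65.15222°
MET8: φ = -42.12833°, λ = +75.67806°
MET9→INJ3: c = 0.204018 rad, d = 1299.80 km
INJ3→DART2: c = 0.123933 rad, d = 789.58 km
DART2→MET8: c = 0.152761 rad, d = 973.24 km
Total = 1299.80 + 789.58 + 973.24 = 3062.61 km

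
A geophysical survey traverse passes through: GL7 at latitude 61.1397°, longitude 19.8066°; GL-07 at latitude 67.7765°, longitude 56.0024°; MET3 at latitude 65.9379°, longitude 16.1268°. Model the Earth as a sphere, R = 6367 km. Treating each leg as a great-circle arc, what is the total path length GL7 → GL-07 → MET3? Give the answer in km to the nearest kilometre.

3573 km

GL7→GL-07: c = 0.290622 rad, d = 1850.39 km
GL-07→MET3: c = 0.270559 rad, d = 1722.65 km
Total = 1850.39 + 1722.65 = 3573.04 km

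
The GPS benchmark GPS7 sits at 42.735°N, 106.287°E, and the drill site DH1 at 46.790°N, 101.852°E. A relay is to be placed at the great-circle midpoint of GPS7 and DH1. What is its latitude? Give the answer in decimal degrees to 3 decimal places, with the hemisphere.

44.784°N

Bx = cos φ₂ cos Δλ = 0.682624,  By = cos φ₂ sin Δλ = -0.052945
φₘ = atan2(sin φ₁ + sin φ₂, √((cos φ₁ + Bx)² + By²)) = 44.78393°
λₘ = λ₁ + atan2(By, cos φ₁ + Bx) = 104.14739°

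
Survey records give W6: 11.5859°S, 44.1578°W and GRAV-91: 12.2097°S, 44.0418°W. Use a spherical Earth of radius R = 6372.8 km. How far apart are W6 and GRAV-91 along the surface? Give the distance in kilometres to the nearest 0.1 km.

Δφ = -0.6238°,  Δλ = 0.1160°
a = sin²(Δφ/2) + cos φ₁ cos φ₂ sin²(Δλ/2) = 0.000031
c = 2·arcsin(√a) = 0.011066 rad = 0.6340°
d = R·c = 6372.8 × 0.011066 = 70.5 km

70.5 km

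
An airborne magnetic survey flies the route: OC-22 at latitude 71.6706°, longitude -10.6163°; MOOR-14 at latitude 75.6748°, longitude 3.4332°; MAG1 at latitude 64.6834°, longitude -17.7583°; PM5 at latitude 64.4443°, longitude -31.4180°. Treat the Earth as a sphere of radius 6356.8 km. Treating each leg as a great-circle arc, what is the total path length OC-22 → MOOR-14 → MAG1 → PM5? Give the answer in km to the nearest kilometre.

OC-22→MOOR-14: c = 0.097698 rad, d = 621.05 km
MOOR-14→MAG1: c = 0.226310 rad, d = 1438.61 km
MAG1→PM5: c = 0.102283 rad, d = 650.19 km
Total = 621.05 + 1438.61 + 650.19 = 2709.84 km

2710 km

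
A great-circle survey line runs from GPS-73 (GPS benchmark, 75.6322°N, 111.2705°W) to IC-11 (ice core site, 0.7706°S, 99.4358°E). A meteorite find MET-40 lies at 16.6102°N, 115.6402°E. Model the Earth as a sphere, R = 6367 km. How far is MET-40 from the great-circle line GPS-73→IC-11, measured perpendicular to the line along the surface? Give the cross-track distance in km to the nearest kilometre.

1454 km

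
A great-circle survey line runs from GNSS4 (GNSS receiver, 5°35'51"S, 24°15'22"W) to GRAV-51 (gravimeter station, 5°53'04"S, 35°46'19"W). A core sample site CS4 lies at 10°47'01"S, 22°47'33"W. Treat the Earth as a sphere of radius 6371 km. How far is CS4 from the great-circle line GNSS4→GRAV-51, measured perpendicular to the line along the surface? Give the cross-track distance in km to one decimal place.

582.1 km

GNSS4: φ = -5.59750°, λ = -24.25611°
GRAV-51: φ = -5.88444°, λ = -35.77194°
CS4: φ = -10.78361°, λ = -22.79250°
δ₁₃ = central angle GNSS4→CS4 = 0.093977 rad  (haversine)
θ₁₃ = bearing GNSS4→CS4 = 164.491°,  θ₁₂ = bearing GNSS4→GRAV-51 = 267.992°
dₓₜ = R·arcsin(sin δ₁₃ · sin(θ₁₃ − θ₁₂)) = 6371·arcsin(0.09384·sin(-103.501°)) = -582.138 km
|dₓₜ| = 582.138 km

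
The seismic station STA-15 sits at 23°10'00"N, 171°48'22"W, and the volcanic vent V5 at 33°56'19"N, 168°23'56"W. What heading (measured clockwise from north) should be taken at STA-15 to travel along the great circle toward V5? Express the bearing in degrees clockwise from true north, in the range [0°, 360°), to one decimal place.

14.7°

STA-15: φ = +23.16667°, λ = -171.80611°
V5: φ = +33.93861°, λ = -168.39889°
Δλ = 3.4072°
y = sin Δλ · cos φ₂ = 0.049307
x = cos φ₁ sin φ₂ − sin φ₁ cos φ₂ cos Δλ = 0.187477
θ = atan2(y, x) = 14.7353° → 14.7353° (mod 360°)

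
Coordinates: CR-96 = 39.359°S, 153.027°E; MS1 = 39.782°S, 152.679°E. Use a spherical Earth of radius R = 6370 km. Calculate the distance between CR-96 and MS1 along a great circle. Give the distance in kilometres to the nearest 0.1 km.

55.7 km

Δφ = -0.4230°,  Δλ = -0.3480°
a = sin²(Δφ/2) + cos φ₁ cos φ₂ sin²(Δλ/2) = 0.000019
c = 2·arcsin(√a) = 0.008742 rad = 0.5009°
d = R·c = 6370 × 0.008742 = 55.7 km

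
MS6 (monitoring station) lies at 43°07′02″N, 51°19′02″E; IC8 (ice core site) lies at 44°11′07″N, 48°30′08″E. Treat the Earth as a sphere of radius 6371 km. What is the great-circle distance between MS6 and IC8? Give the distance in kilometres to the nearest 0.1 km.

255.7 km

MS6: φ = +43.11722°, λ = +51.31722°
IC8: φ = +44.18528°, λ = +48.50222°
Δφ = 1.0681°,  Δλ = -2.8150°
a = sin²(Δφ/2) + cos φ₁ cos φ₂ sin²(Δλ/2) = 0.000403
c = 2·arcsin(√a) = 0.040137 rad = 2.2997°
d = R·c = 6371 × 0.040137 = 255.7 km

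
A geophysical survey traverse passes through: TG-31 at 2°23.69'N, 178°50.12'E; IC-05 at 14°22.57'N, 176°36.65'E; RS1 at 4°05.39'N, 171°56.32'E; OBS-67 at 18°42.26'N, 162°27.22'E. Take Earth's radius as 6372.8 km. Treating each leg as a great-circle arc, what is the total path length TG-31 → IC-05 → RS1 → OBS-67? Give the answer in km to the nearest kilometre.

4533 km

TG-31: φ = +2.39483°, λ = +178.83533°
IC-05: φ = +14.37617°, λ = +176.61083°
RS1: φ = +4.08983°, λ = +171.93867°
OBS-67: φ = +18.70433°, λ = +162.45367°
TG-31→IC-05: c = 0.212598 rad, d = 1354.85 km
IC-05→RS1: c = 0.196699 rad, d = 1253.53 km
RS1→OBS-67: c = 0.302048 rad, d = 1924.89 km
Total = 1354.85 + 1253.53 + 1924.89 = 4533.27 km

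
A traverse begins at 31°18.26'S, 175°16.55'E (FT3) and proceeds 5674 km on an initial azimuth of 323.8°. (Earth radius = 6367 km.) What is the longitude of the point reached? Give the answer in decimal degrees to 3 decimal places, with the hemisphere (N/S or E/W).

147.253°E

FT3: φ = -31.30433°, λ = +175.27583°
δ = d/R = 5674/6367 = 0.891158 rad
φ₂ = arcsin(sin φ₁ cos δ + cos φ₁ sin δ cos θ)
   = arcsin(-0.51958·0.62851 + 0.85442·0.77780·0.80696) = 12.10564°
λ₂ = λ₁ + atan2(sin θ sin δ cos φ₁, cos δ − sin φ₁ sin φ₂) = 147.25318°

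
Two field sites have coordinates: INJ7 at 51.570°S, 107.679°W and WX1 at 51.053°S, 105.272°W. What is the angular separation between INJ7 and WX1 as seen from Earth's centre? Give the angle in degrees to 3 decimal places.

1.591°

Δφ = 0.5170°,  Δλ = 2.4070°
a = sin²(Δφ/2) + cos φ₁ cos φ₂ sin²(Δλ/2) = 0.000193
c = 2·arcsin(√a) = 0.027765 rad = 1.5908°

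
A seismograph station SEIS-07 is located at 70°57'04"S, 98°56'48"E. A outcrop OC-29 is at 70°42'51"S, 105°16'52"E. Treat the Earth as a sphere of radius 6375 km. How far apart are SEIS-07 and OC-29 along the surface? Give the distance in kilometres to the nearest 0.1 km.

SEIS-07: φ = -70.95111°, λ = +98.94667°
OC-29: φ = -70.71417°, λ = +105.28111°
Δφ = 0.2369°,  Δλ = 6.3344°
a = sin²(Δφ/2) + cos φ₁ cos φ₂ sin²(Δλ/2) = 0.000333
c = 2·arcsin(√a) = 0.036517 rad = 2.0923°
d = R·c = 6375 × 0.036517 = 232.8 km

232.8 km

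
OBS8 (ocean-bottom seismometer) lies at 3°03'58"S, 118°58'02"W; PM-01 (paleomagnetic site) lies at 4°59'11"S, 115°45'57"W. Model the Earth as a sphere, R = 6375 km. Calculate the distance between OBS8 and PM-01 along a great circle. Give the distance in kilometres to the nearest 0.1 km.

OBS8: φ = -3.06611°, λ = -118.96722°
PM-01: φ = -4.98639°, λ = -115.76583°
Δφ = -1.9203°,  Δλ = 3.2014°
a = sin²(Δφ/2) + cos φ₁ cos φ₂ sin²(Δλ/2) = 0.001057
c = 2·arcsin(√a) = 0.065035 rad = 3.7262°
d = R·c = 6375 × 0.065035 = 414.6 km

414.6 km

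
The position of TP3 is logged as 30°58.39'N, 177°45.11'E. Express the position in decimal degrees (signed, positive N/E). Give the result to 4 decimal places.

+30.9732°, +177.7518°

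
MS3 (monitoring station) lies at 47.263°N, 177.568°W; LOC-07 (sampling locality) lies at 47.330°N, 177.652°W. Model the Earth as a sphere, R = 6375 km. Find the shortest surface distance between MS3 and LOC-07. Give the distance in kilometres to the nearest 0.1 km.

Δφ = 0.0670°,  Δλ = -0.0840°
a = sin²(Δφ/2) + cos φ₁ cos φ₂ sin²(Δλ/2) = 0.000001
c = 2·arcsin(√a) = 0.001535 rad = 0.0879°
d = R·c = 6375 × 0.001535 = 9.8 km

9.8 km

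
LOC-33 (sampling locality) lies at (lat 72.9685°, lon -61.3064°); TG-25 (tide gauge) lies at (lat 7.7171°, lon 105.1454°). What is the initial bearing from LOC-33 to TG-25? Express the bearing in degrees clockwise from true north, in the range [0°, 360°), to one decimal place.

13.6°

Δλ = 166.4518°
y = sin Δλ · cos φ₂ = 0.232142
x = cos φ₁ sin φ₂ − sin φ₁ cos φ₂ cos Δλ = 0.960450
θ = atan2(y, x) = 13.5878° → 13.5878° (mod 360°)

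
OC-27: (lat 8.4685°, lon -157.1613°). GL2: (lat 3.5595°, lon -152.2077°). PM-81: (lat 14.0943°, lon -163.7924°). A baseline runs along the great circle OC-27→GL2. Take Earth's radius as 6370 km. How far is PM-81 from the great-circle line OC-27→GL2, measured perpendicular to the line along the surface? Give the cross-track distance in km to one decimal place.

52.2 km

δ₁₃ = central angle OC-27→PM-81 = 0.150036 rad  (haversine)
θ₁₃ = bearing OC-27→PM-81 = 311.471°,  θ₁₂ = bearing OC-27→GL2 = 134.612°
dₓₜ = R·arcsin(sin δ₁₃ · sin(θ₁₃ − θ₁₂)) = 6370·arcsin(0.14947·sin(176.858°)) = 52.188 km
|dₓₜ| = 52.188 km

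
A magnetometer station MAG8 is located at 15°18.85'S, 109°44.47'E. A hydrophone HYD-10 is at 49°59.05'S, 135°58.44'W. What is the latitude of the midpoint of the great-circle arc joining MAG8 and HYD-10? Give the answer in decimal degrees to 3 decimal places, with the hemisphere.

48.445°S

MAG8: φ = -15.31417°, λ = +109.74117°
HYD-10: φ = -49.98417°, λ = -135.97400°
Bx = cos φ₂ cos Δλ = -0.264448,  By = cos φ₂ sin Δλ = 0.586102
φₘ = atan2(sin φ₁ + sin φ₂, √((cos φ₁ + Bx)² + By²)) = -48.44524°
λₘ = λ₁ + atan2(By, cos φ₁ + Bx) = 149.67844°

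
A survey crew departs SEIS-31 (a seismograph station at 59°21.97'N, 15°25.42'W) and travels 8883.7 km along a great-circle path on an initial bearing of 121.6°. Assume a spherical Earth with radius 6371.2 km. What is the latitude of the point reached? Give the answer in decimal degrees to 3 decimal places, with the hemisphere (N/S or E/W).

SEIS-31: φ = +59.36617°, λ = -15.42367°
δ = d/R = 8883.7/6371.2 = 1.394353 rad
φ₂ = arcsin(sin φ₁ cos δ + cos φ₁ sin δ cos θ)
   = arcsin(0.86044·0.17553 + 0.50955·0.98447·-0.52399) = -6.42016°
λ₂ = λ₁ + atan2(sin θ sin δ cos φ₁, cos δ − sin φ₁ sin φ₂) = 42.11938°

6.420°S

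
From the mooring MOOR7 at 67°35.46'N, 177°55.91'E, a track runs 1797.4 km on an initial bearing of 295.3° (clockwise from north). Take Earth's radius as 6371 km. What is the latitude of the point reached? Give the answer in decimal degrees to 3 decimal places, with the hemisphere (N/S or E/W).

68.954°N

MOOR7: φ = +67.59100°, λ = +177.93183°
δ = d/R = 1797.4/6371 = 0.282122 rad
φ₂ = arcsin(sin φ₁ cos δ + cos φ₁ sin δ cos θ)
   = arcsin(0.92449·0.96047 + 0.38122·0.27839·0.42736) = 68.95410°
λ₂ = λ₁ + atan2(sin θ sin δ cos φ₁, cos δ − sin φ₁ sin φ₂) = 133.43539°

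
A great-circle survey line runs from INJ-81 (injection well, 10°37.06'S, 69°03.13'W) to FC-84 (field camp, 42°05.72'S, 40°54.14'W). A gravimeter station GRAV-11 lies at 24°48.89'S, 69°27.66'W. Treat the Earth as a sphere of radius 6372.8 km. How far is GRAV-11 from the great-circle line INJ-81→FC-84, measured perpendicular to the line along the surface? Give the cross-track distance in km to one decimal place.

INJ-81: φ = -10.61767°, λ = -69.05217°
FC-84: φ = -42.09533°, λ = -40.90233°
GRAV-11: φ = -24.81483°, λ = -69.46100°
δ₁₃ = central angle INJ-81→GRAV-11 = 0.247880 rad  (haversine)
θ₁₃ = bearing INJ-81→GRAV-11 = 181.513°,  θ₁₂ = bearing INJ-81→FC-84 = 146.965°
dₓₜ = R·arcsin(sin δ₁₃ · sin(θ₁₃ − θ₁₂)) = 6372.8·arcsin(0.24535·sin(34.548°)) = 889.578 km
|dₓₜ| = 889.578 km

889.6 km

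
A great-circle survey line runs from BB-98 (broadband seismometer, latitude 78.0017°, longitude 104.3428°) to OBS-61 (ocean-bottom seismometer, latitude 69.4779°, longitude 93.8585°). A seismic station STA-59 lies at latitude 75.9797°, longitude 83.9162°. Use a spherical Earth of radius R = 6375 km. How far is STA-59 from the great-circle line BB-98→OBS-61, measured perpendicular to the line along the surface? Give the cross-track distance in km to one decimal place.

439.2 km

δ₁₃ = central angle BB-98→STA-59 = 0.087084 rad  (haversine)
θ₁₃ = bearing BB-98→STA-59 = 256.447°,  θ₁₂ = bearing BB-98→OBS-61 = 204.117°
dₓₜ = R·arcsin(sin δ₁₃ · sin(θ₁₃ − θ₁₂)) = 6375·arcsin(0.08697·sin(52.330°)) = 439.228 km
|dₓₜ| = 439.228 km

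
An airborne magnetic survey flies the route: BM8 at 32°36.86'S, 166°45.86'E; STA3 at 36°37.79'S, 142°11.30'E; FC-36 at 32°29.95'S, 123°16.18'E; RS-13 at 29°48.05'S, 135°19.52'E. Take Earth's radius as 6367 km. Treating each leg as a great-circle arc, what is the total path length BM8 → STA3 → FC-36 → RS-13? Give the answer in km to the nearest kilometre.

5257 km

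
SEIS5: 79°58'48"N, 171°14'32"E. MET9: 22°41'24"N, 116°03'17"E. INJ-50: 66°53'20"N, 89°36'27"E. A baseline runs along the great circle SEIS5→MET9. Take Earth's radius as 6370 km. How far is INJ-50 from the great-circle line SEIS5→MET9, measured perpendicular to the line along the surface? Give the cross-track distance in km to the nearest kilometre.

1861 km

SEIS5: φ = +79.98000°, λ = +171.24222°
MET9: φ = +22.69000°, λ = +116.05472°
INJ-50: φ = +66.88889°, λ = +89.60750°
δ₁₃ = central angle SEIS5→INJ-50 = 0.413669 rad  (haversine)
θ₁₃ = bearing SEIS5→INJ-50 = 284.964°,  θ₁₂ = bearing SEIS5→MET9 = 239.200°
dₓₜ = R·arcsin(sin δ₁₃ · sin(θ₁₃ − θ₁₂)) = 6370·arcsin(0.40197·sin(45.765°)) = 1860.946 km
|dₓₜ| = 1860.946 km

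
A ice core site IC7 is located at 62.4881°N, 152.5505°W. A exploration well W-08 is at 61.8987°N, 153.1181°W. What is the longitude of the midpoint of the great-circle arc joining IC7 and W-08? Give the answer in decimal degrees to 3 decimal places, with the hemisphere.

Bx = cos φ₂ cos Δλ = 0.471009,  By = cos φ₂ sin Δλ = -0.004666
φₘ = atan2(sin φ₁ + sin φ₂, √((cos φ₁ + Bx)² + By²)) = 62.19369°
λₘ = λ₁ + atan2(By, cos φ₁ + Bx) = -152.83707°

152.837°W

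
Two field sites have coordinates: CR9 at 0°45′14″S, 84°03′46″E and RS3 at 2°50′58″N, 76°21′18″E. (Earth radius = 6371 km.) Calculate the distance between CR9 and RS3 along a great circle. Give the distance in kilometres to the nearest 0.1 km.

945.8 km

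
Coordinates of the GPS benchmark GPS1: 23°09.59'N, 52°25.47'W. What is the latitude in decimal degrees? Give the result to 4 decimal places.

23° + 9.59′/60 = 23 + 0.15983 = 23.1598°

23.1598°N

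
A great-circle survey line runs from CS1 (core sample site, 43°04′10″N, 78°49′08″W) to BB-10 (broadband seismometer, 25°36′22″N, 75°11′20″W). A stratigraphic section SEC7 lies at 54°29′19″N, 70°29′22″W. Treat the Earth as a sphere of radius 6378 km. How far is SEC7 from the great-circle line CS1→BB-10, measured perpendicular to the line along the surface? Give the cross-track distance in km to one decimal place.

CS1: φ = +43.06944°, λ = -78.81889°
BB-10: φ = +25.60611°, λ = -75.18889°
SEC7: φ = +54.48861°, λ = -70.48944°
δ₁₃ = central angle CS1→SEC7 = 0.220771 rad  (haversine)
θ₁₃ = bearing CS1→SEC7 = 22.598°,  θ₁₂ = bearing CS1→BB-10 = 169.184°
dₓₜ = R·arcsin(sin δ₁₃ · sin(θ₁₃ − θ₁₂)) = 6378·arcsin(0.21898·sin(-146.586°)) = -770.992 km
|dₓₜ| = 770.992 km

771.0 km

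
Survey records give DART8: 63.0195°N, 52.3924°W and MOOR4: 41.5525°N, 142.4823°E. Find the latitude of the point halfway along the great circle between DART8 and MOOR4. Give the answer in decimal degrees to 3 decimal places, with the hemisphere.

Bx = cos φ₂ cos Δλ = -0.723271,  By = cos φ₂ sin Δλ = -0.192106
φₘ = atan2(sin φ₁ + sin φ₂, √((cos φ₁ + Bx)² + By²)) = 77.97827°
λₘ = λ₁ + atan2(By, cos φ₁ + Bx) = 163.08132°

77.978°N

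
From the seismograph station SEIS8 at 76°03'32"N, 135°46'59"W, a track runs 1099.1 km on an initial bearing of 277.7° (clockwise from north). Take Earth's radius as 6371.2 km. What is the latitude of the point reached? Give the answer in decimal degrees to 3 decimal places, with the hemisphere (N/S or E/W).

SEIS8: φ = +76.05889°, λ = -135.78306°
δ = d/R = 1099.1/6371.2 = 0.172511 rad
φ₂ = arcsin(sin φ₁ cos δ + cos φ₁ sin δ cos θ)
   = arcsin(0.97054·0.98516 + 0.24092·0.17166·0.13399) = 74.08700°
λ₂ = λ₁ + atan2(sin θ sin δ cos φ₁, cos δ − sin φ₁ sin φ₂) = -174.13077°

74.087°N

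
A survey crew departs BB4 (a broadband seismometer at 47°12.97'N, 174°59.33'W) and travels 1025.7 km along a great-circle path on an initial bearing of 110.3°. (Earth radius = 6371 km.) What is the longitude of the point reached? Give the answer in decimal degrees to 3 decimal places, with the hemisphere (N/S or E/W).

163.054°W

BB4: φ = +47.21617°, λ = -174.98883°
δ = d/R = 1025.7/6371 = 0.160995 rad
φ₂ = arcsin(sin φ₁ cos δ + cos φ₁ sin δ cos θ)
   = arcsin(0.73392·0.98707 + 0.67923·0.16030·-0.34694) = 43.36596°
λ₂ = λ₁ + atan2(sin θ sin δ cos φ₁, cos δ − sin φ₁ sin φ₂) = -163.05361°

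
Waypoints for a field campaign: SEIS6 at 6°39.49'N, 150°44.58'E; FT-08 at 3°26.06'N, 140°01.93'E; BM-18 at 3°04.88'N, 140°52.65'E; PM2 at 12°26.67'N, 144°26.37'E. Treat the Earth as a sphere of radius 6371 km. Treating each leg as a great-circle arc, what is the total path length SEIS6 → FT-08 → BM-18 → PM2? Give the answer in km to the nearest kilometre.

2453 km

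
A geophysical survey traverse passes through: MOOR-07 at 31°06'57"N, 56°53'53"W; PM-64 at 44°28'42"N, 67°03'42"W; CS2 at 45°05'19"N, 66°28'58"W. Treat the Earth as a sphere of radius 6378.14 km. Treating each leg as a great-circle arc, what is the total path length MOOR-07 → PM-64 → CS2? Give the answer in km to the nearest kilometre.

1814 km

MOOR-07: φ = +31.11583°, λ = -56.89806°
PM-64: φ = +44.47833°, λ = -67.06167°
CS2: φ = +45.08861°, λ = -66.48278°
MOOR-07→PM-64: c = 0.271604 rad, d = 1732.33 km
PM-64→CS2: c = 0.012840 rad, d = 81.90 km
Total = 1732.33 + 81.90 = 1814.23 km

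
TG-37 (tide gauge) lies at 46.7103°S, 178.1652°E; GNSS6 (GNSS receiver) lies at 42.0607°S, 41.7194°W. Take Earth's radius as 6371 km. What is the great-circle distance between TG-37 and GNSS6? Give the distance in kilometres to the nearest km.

9389 km

Δφ = 4.6496°,  Δλ = 140.1154°
a = sin²(Δφ/2) + cos φ₁ cos φ₂ sin²(Δλ/2) = 0.451502
c = 2·arcsin(√a) = 1.473649 rad = 84.4338°
d = R·c = 6371 × 1.473649 = 9388.6 km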